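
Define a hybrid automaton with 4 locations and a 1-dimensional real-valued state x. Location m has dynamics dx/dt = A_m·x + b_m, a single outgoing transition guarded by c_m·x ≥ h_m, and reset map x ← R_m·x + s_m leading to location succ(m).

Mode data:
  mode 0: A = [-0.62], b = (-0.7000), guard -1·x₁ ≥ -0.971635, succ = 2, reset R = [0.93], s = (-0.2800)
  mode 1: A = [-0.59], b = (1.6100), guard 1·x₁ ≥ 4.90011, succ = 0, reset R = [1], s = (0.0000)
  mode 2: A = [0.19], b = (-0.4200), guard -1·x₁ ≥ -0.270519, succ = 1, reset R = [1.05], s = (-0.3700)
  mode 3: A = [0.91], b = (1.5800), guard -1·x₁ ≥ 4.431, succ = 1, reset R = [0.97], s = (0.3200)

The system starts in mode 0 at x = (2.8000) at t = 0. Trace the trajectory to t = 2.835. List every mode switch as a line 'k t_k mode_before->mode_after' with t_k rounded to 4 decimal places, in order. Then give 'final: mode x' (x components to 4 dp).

Mode 0: guard c·x = -0.9716 hit at Δt = 1.0099 (t = 1.0099), x⁻ = (0.9716) → reset → x⁺ = (0.6236), jump to mode 2
Mode 2: guard c·x = -0.2705 hit at Δt = 1.0574 (t = 2.0673), x⁻ = (0.2705) → reset → x⁺ = (-0.0860), jump to mode 1
Mode 1: flow for 0.7677 to horizon, guard not reached → x = (0.9393)

1 1.0099 0->2
2 2.0673 2->1
final: 1 0.9393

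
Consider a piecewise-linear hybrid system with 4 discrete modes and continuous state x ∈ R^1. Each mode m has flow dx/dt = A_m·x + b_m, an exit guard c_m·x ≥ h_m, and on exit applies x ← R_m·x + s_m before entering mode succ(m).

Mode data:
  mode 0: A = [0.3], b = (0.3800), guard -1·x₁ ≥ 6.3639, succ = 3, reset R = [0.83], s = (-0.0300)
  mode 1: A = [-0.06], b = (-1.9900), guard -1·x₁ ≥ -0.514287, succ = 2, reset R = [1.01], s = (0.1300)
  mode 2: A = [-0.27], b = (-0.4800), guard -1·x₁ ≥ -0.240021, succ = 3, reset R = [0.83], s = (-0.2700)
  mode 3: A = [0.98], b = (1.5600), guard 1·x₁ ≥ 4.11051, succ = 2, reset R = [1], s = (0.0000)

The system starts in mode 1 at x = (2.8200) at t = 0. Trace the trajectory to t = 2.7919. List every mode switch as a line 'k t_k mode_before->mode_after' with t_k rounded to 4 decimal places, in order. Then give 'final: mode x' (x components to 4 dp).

Mode 1: guard c·x = -0.5143 hit at Δt = 1.1036 (t = 1.1036), x⁻ = (0.5143) → reset → x⁺ = (0.6494), jump to mode 2
Mode 2: guard c·x = -0.2400 hit at Δt = 0.6842 (t = 1.7878), x⁻ = (0.2400) → reset → x⁺ = (-0.0708), jump to mode 3
Mode 3: flow for 1.0041 to horizon, guard not reached → x = (2.4773)

1 1.1036 1->2
2 1.7878 2->3
final: 3 2.4773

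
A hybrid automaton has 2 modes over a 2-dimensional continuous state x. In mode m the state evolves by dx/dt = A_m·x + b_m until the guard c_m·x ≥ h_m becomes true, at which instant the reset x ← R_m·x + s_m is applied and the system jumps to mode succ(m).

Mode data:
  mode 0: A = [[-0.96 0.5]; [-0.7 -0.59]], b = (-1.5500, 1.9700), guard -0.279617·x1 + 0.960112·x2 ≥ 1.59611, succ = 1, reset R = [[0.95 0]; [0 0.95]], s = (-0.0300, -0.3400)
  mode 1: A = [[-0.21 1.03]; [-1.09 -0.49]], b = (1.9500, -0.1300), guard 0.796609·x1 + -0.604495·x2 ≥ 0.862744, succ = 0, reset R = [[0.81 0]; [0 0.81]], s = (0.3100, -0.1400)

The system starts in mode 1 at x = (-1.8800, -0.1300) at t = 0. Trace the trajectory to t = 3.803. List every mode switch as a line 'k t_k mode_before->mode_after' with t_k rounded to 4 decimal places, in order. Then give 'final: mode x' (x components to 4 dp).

Mode 1: guard c·x = 0.8627 hit at Δt = 1.2760 (t = 1.2760), x⁻ = (1.0792, -0.0051) → reset → x⁺ = (1.1841, -0.1441), jump to mode 0
Mode 0: guard c·x = 1.5961 hit at Δt = 1.1681 (t = 2.4441), x⁻ = (-0.4032, 1.5450) → reset → x⁺ = (-0.4130, 1.1278), jump to mode 1
Mode 1: guard c·x = 0.8627 hit at Δt = 0.6603 (t = 3.1044), x⁻ = (1.3708, 0.3793) → reset → x⁺ = (1.4204, 0.1672), jump to mode 0
Mode 0: flow for 0.6986 to horizon, guard not reached → x = (0.0905, 0.9932)

1 1.2760 1->0
2 2.4441 0->1
3 3.1044 1->0
final: 0 0.0905 0.9932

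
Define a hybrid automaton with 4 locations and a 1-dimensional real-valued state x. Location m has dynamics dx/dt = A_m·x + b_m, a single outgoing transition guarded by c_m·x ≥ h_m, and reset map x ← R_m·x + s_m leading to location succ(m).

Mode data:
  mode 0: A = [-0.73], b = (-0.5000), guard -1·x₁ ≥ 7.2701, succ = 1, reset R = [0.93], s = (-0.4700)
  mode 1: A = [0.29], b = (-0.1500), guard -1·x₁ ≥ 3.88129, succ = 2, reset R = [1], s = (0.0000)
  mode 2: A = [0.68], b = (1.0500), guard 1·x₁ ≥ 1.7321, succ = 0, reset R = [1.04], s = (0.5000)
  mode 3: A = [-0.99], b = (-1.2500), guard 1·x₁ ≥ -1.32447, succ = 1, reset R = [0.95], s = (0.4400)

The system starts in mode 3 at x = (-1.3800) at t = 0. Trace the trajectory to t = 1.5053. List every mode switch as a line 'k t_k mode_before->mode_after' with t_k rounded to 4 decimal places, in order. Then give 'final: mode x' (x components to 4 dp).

1 0.6472 3->1
final: 1 -1.1956

Mode 3: guard c·x = -1.3245 hit at Δt = 0.6472 (t = 0.6472), x⁻ = (-1.3245) → reset → x⁺ = (-0.8182), jump to mode 1
Mode 1: flow for 0.8581 to horizon, guard not reached → x = (-1.1956)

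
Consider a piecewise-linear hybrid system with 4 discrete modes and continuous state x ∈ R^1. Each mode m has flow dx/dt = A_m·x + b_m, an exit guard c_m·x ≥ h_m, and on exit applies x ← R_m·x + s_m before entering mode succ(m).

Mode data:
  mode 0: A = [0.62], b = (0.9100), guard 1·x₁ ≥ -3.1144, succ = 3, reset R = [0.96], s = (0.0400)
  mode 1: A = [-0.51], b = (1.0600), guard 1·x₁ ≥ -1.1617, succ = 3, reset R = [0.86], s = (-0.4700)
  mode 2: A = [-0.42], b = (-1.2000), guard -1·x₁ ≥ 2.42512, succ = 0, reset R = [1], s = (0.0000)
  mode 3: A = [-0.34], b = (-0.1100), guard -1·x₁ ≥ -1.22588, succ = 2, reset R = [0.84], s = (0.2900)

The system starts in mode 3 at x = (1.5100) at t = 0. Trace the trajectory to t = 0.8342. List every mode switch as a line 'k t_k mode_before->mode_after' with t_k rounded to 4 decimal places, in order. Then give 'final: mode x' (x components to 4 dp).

1 0.4952 3->2
final: 2 0.7654

Mode 3: guard c·x = -1.2259 hit at Δt = 0.4952 (t = 0.4952), x⁻ = (1.2259) → reset → x⁺ = (1.3197), jump to mode 2
Mode 2: flow for 0.3390 to horizon, guard not reached → x = (0.7654)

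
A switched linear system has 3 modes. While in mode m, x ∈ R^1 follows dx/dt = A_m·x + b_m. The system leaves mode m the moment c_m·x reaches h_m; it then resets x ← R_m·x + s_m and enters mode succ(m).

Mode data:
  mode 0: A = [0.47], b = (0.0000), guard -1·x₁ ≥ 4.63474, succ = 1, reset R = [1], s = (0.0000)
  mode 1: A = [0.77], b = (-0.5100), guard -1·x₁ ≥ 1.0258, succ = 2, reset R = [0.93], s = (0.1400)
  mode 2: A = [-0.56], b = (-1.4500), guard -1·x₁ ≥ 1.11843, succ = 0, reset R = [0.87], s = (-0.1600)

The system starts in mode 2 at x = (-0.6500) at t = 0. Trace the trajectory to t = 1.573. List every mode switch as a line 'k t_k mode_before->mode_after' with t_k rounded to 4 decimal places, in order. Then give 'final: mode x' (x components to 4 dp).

Mode 2: guard c·x = 1.1184 hit at Δt = 0.4937 (t = 0.4937), x⁻ = (-1.1184) → reset → x⁺ = (-1.1330), jump to mode 0
Mode 0: flow for 1.0793 to horizon, guard not reached → x = (-1.8817)

1 0.4937 2->0
final: 0 -1.8817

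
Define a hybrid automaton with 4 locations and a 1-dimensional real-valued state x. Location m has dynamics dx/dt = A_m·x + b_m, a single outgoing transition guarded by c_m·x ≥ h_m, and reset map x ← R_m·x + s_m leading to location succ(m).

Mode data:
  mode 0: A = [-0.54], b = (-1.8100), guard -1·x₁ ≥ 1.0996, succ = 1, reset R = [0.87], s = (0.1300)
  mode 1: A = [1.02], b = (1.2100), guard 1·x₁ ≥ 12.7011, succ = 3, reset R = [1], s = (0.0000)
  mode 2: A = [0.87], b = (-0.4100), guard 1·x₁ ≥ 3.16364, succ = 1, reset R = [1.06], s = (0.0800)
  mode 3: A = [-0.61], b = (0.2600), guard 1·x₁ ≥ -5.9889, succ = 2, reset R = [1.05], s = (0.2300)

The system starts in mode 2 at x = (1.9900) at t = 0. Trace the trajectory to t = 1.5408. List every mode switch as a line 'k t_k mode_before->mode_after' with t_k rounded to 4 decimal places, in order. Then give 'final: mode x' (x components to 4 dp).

1 0.6581 2->1
final: 1 10.1805

Mode 2: guard c·x = 3.1636 hit at Δt = 0.6581 (t = 0.6581), x⁻ = (3.1636) → reset → x⁺ = (3.4335), jump to mode 1
Mode 1: flow for 0.8827 to horizon, guard not reached → x = (10.1805)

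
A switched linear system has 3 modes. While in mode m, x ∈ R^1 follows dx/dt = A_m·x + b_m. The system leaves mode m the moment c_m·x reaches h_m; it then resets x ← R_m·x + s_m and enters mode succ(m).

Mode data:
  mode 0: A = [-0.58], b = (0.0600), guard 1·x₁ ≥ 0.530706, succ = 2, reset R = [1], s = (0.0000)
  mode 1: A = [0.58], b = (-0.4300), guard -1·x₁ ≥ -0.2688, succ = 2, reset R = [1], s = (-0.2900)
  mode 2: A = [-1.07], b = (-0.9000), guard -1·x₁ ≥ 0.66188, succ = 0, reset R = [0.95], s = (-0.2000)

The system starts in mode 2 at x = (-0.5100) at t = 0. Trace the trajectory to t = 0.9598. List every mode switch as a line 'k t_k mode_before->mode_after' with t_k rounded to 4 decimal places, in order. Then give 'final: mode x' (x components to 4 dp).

Mode 2: guard c·x = 0.6619 hit at Δt = 0.5736 (t = 0.5736), x⁻ = (-0.6619) → reset → x⁺ = (-0.8288), jump to mode 0
Mode 0: flow for 0.3862 to horizon, guard not reached → x = (-0.6417)

1 0.5736 2->0
final: 0 -0.6417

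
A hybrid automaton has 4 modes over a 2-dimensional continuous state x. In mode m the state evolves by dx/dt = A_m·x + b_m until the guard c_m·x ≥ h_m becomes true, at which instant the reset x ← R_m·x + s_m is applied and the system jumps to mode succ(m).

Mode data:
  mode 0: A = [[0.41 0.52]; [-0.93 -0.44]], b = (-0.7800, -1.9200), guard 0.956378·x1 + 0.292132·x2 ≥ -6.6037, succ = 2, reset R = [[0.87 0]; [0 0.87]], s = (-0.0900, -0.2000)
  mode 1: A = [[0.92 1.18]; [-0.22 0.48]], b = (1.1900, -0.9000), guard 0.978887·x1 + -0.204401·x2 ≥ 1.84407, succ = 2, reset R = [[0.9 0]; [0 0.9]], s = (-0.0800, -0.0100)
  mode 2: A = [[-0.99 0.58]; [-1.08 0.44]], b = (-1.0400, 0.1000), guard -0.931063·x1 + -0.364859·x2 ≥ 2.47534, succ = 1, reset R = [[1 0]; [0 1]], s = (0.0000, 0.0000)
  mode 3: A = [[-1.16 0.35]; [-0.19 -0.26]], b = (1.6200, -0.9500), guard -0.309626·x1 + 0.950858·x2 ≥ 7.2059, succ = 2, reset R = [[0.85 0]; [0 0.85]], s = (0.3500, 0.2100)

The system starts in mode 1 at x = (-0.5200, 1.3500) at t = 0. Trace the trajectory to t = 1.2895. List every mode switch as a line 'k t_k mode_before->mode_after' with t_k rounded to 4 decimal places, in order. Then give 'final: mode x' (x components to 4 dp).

1 0.8094 1->2
final: 2 0.8468 0.3689

Mode 1: guard c·x = 1.8441 hit at Δt = 0.8094 (t = 0.8094), x⁻ = (2.0879, 0.9771) → reset → x⁺ = (1.7991, 0.8694), jump to mode 2
Mode 2: flow for 0.4801 to horizon, guard not reached → x = (0.8468, 0.3689)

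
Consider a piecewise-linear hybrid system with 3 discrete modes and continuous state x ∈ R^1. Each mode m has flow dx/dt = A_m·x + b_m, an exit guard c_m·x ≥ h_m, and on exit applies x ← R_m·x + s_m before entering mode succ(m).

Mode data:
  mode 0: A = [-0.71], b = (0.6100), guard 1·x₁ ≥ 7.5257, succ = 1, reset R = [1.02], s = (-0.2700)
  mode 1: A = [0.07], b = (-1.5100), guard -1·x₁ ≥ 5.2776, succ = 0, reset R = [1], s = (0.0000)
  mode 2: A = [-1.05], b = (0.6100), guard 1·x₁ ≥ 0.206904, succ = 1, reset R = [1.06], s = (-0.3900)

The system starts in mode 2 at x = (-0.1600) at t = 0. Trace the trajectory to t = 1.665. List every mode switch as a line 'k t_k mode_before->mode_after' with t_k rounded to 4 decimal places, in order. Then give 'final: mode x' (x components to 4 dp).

Mode 2: guard c·x = 0.2069 hit at Δt = 0.6510 (t = 0.6510), x⁻ = (0.2069) → reset → x⁺ = (-0.1707), jump to mode 1
Mode 1: flow for 1.0140 to horizon, guard not reached → x = (-1.7700)

1 0.6510 2->1
final: 1 -1.7700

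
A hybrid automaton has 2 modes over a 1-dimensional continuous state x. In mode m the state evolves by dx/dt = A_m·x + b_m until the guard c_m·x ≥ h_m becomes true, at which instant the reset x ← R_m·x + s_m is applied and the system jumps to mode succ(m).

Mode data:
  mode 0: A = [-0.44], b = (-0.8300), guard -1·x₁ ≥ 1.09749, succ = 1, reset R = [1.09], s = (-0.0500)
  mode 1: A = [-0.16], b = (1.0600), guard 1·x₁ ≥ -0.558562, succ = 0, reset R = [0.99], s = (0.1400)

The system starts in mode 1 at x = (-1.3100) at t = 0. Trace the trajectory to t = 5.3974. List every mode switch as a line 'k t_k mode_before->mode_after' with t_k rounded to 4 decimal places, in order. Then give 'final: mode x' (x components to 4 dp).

1 0.6218 1->0
2 2.0416 0->1
3 2.6130 1->0
4 4.0328 0->1
5 4.6042 1->0
final: 0 -0.8471

Mode 1: guard c·x = -0.5586 hit at Δt = 0.6218 (t = 0.6218), x⁻ = (-0.5586) → reset → x⁺ = (-0.4130), jump to mode 0
Mode 0: guard c·x = 1.0975 hit at Δt = 1.4198 (t = 2.0416), x⁻ = (-1.0975) → reset → x⁺ = (-1.2463), jump to mode 1
Mode 1: guard c·x = -0.5586 hit at Δt = 0.5714 (t = 2.6130), x⁻ = (-0.5586) → reset → x⁺ = (-0.4130), jump to mode 0
Mode 0: guard c·x = 1.0975 hit at Δt = 1.4198 (t = 4.0328), x⁻ = (-1.0975) → reset → x⁺ = (-1.2463), jump to mode 1
Mode 1: guard c·x = -0.5586 hit at Δt = 0.5714 (t = 4.6042), x⁻ = (-0.5586) → reset → x⁺ = (-0.4130), jump to mode 0
Mode 0: flow for 0.7932 to horizon, guard not reached → x = (-0.8471)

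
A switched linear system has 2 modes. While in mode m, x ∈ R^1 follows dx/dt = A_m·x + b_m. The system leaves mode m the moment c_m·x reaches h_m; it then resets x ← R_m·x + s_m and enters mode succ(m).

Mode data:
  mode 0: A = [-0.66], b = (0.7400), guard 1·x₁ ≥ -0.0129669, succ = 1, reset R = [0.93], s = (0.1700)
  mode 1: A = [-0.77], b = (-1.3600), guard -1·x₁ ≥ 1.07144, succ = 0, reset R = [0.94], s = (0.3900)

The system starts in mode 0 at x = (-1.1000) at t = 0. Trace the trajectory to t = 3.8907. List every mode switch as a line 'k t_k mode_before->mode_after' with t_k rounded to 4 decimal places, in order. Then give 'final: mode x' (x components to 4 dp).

1 1.0184 0->1
2 2.3413 1->0
3 2.9883 0->1
final: 1 -0.8058

Mode 0: guard c·x = -0.0130 hit at Δt = 1.0184 (t = 1.0184), x⁻ = (-0.0130) → reset → x⁺ = (0.1579), jump to mode 1
Mode 1: guard c·x = 1.0714 hit at Δt = 1.3229 (t = 2.3413), x⁻ = (-1.0714) → reset → x⁺ = (-0.6172), jump to mode 0
Mode 0: guard c·x = -0.0130 hit at Δt = 0.6470 (t = 2.9883), x⁻ = (-0.0130) → reset → x⁺ = (0.1579), jump to mode 1
Mode 1: flow for 0.9024 to horizon, guard not reached → x = (-0.8058)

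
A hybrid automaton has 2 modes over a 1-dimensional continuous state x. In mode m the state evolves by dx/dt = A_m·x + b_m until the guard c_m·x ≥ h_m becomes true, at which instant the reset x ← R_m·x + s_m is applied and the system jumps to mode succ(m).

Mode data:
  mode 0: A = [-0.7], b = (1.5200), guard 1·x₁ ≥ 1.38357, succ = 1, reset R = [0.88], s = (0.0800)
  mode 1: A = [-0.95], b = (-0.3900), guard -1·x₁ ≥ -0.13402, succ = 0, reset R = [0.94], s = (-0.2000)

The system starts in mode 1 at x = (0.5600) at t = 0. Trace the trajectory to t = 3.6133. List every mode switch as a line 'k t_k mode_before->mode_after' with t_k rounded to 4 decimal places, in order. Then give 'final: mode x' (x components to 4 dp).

Mode 1: guard c·x = -0.1340 hit at Δt = 0.6083 (t = 0.6083), x⁻ = (0.1340) → reset → x⁺ = (-0.0740), jump to mode 0
Mode 0: guard c·x = 1.3836 hit at Δt = 1.4962 (t = 2.1045), x⁻ = (1.3836) → reset → x⁺ = (1.2975), jump to mode 1
Mode 1: guard c·x = -0.1340 hit at Δt = 1.2033 (t = 3.3078), x⁻ = (0.1340) → reset → x⁺ = (-0.0740), jump to mode 0
Mode 0: flow for 0.3055 to horizon, guard not reached → x = (0.3583)

1 0.6083 1->0
2 2.1045 0->1
3 3.3078 1->0
final: 0 0.3583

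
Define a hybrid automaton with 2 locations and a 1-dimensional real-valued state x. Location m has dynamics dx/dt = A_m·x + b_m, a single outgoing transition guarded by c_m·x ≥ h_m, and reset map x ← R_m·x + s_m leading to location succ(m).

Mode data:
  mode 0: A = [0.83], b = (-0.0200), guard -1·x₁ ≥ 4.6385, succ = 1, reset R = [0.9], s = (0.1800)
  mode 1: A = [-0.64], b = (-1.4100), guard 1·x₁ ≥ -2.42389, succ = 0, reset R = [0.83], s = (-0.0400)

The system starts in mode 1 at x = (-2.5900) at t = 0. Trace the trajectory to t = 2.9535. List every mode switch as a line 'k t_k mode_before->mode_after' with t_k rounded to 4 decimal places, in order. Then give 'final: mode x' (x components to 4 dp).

Mode 1: guard c·x = -2.4239 hit at Δt = 0.8766 (t = 0.8766), x⁻ = (-2.4239) → reset → x⁺ = (-2.0518), jump to mode 0
Mode 0: guard c·x = 4.6385 hit at Δt = 0.9749 (t = 1.8515), x⁻ = (-4.6385) → reset → x⁺ = (-3.9946), jump to mode 1
Mode 1: flow for 1.1020 to horizon, guard not reached → x = (-3.0881)

1 0.8766 1->0
2 1.8515 0->1
final: 1 -3.0881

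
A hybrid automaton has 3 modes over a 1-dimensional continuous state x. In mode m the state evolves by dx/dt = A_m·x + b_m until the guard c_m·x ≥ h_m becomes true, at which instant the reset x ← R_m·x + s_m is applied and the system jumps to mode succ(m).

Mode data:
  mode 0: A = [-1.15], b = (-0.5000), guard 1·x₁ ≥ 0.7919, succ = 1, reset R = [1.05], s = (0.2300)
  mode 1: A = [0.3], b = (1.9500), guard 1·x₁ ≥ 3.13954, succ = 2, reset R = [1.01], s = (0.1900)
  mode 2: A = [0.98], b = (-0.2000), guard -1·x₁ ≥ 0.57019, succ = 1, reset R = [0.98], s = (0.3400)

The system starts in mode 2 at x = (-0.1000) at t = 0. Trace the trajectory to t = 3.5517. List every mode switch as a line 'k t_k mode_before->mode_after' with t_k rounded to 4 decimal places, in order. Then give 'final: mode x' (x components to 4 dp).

1 0.9537 2->1
2 2.3814 1->2
final: 2 10.1431

Mode 2: guard c·x = 0.5702 hit at Δt = 0.9537 (t = 0.9537), x⁻ = (-0.5702) → reset → x⁺ = (-0.2188), jump to mode 1
Mode 1: guard c·x = 3.1395 hit at Δt = 1.4277 (t = 2.3814), x⁻ = (3.1395) → reset → x⁺ = (3.3609), jump to mode 2
Mode 2: flow for 1.1703 to horizon, guard not reached → x = (10.1431)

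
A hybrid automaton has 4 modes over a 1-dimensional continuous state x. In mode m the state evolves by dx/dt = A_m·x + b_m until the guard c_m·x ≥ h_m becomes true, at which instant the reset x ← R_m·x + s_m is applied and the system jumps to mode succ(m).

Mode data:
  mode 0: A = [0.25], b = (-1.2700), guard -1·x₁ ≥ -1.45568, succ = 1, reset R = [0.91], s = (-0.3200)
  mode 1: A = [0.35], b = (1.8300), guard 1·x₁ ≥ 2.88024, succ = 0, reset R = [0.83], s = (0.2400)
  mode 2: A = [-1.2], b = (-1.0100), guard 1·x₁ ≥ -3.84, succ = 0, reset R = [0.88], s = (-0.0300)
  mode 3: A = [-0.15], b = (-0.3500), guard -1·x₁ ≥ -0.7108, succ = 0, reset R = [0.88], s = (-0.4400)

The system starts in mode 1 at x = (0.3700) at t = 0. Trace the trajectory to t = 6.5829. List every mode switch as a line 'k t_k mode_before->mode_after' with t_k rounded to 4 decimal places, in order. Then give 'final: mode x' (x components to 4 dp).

1 1.0584 1->0
2 2.6257 0->1
3 3.3773 1->0
4 4.9446 0->1
5 5.6962 1->0
final: 0 2.0227

Mode 1: guard c·x = 2.8802 hit at Δt = 1.0584 (t = 1.0584), x⁻ = (2.8802) → reset → x⁺ = (2.6306), jump to mode 0
Mode 0: guard c·x = -1.4557 hit at Δt = 1.5673 (t = 2.6257), x⁻ = (1.4557) → reset → x⁺ = (1.0047), jump to mode 1
Mode 1: guard c·x = 2.8802 hit at Δt = 0.7516 (t = 3.3773), x⁻ = (2.8802) → reset → x⁺ = (2.6306), jump to mode 0
Mode 0: guard c·x = -1.4557 hit at Δt = 1.5673 (t = 4.9446), x⁻ = (1.4557) → reset → x⁺ = (1.0047), jump to mode 1
Mode 1: guard c·x = 2.8802 hit at Δt = 0.7516 (t = 5.6962), x⁻ = (2.8802) → reset → x⁺ = (2.6306), jump to mode 0
Mode 0: flow for 0.8867 to horizon, guard not reached → x = (2.0227)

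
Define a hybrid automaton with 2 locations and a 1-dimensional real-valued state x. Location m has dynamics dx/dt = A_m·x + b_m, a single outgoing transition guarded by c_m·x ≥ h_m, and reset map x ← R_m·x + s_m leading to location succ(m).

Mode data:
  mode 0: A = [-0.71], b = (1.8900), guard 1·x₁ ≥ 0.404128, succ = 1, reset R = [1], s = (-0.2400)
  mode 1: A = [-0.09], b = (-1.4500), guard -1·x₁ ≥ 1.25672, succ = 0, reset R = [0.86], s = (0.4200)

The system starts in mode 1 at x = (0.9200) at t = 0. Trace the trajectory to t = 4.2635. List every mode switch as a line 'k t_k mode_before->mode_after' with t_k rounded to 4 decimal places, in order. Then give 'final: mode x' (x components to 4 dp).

1 1.5194 1->0
2 2.0636 0->1
3 3.0786 1->0
4 3.6228 0->1
final: 1 -0.7478

Mode 1: guard c·x = 1.2567 hit at Δt = 1.5194 (t = 1.5194), x⁻ = (-1.2567) → reset → x⁺ = (-0.6608), jump to mode 0
Mode 0: guard c·x = 0.4041 hit at Δt = 0.5442 (t = 2.0636), x⁻ = (0.4041) → reset → x⁺ = (0.1641), jump to mode 1
Mode 1: guard c·x = 1.2567 hit at Δt = 1.0150 (t = 3.0786), x⁻ = (-1.2567) → reset → x⁺ = (-0.6608), jump to mode 0
Mode 0: guard c·x = 0.4041 hit at Δt = 0.5442 (t = 3.6228), x⁻ = (0.4041) → reset → x⁺ = (0.1641), jump to mode 1
Mode 1: flow for 0.6407 to horizon, guard not reached → x = (-0.7478)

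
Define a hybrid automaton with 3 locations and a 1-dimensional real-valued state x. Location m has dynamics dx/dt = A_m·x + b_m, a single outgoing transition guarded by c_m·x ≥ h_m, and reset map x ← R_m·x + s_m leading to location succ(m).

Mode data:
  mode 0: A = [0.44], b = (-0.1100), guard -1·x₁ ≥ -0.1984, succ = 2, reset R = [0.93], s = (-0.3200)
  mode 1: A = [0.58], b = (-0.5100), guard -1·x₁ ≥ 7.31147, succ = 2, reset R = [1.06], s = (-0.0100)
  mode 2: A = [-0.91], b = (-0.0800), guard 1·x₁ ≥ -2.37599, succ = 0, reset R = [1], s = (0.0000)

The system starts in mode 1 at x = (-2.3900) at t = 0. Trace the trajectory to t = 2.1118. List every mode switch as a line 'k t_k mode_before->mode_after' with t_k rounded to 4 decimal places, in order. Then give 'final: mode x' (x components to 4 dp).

Mode 1: guard c·x = 7.3115 hit at Δt = 1.5835 (t = 1.5835), x⁻ = (-7.3115) → reset → x⁺ = (-7.7602), jump to mode 2
Mode 2: flow for 0.5283 to horizon, guard not reached → x = (-4.8318)

1 1.5835 1->2
final: 2 -4.8318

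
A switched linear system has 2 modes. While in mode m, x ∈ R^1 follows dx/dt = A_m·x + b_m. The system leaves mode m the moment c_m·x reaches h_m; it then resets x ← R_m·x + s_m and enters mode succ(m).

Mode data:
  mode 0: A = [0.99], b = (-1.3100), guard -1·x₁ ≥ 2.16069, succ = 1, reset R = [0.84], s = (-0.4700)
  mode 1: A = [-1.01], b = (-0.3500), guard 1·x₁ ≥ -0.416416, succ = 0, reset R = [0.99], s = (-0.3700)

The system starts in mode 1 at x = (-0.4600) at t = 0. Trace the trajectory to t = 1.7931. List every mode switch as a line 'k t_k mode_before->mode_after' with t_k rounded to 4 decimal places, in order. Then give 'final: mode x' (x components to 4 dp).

Mode 1: guard c·x = -0.4164 hit at Δt = 0.4799 (t = 0.4799), x⁻ = (-0.4164) → reset → x⁺ = (-0.7823), jump to mode 0
Mode 0: guard c·x = 2.1607 hit at Δt = 0.5087 (t = 0.9886), x⁻ = (-2.1607) → reset → x⁺ = (-2.2850), jump to mode 1
Mode 1: flow for 0.8045 to horizon, guard not reached → x = (-1.2067)

1 0.4799 1->0
2 0.9886 0->1
final: 1 -1.2067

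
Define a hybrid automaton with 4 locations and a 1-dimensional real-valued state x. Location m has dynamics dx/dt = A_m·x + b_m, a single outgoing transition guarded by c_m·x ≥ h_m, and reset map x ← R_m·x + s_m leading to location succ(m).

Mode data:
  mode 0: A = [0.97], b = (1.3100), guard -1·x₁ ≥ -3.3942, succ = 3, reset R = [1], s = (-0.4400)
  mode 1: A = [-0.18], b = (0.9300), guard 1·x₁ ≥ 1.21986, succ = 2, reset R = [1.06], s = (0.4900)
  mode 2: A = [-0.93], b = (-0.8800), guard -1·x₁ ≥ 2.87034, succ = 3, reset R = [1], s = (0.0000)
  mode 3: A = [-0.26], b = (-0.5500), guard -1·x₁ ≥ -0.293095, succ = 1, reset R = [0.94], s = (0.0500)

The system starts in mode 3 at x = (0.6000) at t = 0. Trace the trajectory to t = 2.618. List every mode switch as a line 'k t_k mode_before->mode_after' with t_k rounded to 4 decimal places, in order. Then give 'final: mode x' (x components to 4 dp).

1 0.4613 3->1
2 1.5960 1->2
final: 2 0.1088

Mode 3: guard c·x = -0.2931 hit at Δt = 0.4613 (t = 0.4613), x⁻ = (0.2931) → reset → x⁺ = (0.3255), jump to mode 1
Mode 1: guard c·x = 1.2199 hit at Δt = 1.1347 (t = 1.5960), x⁻ = (1.2199) → reset → x⁺ = (1.7831), jump to mode 2
Mode 2: flow for 1.0220 to horizon, guard not reached → x = (0.1088)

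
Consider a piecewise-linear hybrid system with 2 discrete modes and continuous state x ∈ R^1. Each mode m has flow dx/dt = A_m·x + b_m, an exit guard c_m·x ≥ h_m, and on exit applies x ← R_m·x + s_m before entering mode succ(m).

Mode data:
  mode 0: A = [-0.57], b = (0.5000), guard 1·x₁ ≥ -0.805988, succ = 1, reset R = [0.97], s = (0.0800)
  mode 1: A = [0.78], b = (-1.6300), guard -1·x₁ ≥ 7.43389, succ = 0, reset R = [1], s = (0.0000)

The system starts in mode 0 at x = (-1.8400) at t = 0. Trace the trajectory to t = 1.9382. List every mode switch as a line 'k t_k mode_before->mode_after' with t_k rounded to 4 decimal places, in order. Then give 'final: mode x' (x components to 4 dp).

1 0.8402 0->1
final: 1 -4.4837

Mode 0: guard c·x = -0.8060 hit at Δt = 0.8402 (t = 0.8402), x⁻ = (-0.8060) → reset → x⁺ = (-0.7018), jump to mode 1
Mode 1: flow for 1.0980 to horizon, guard not reached → x = (-4.4837)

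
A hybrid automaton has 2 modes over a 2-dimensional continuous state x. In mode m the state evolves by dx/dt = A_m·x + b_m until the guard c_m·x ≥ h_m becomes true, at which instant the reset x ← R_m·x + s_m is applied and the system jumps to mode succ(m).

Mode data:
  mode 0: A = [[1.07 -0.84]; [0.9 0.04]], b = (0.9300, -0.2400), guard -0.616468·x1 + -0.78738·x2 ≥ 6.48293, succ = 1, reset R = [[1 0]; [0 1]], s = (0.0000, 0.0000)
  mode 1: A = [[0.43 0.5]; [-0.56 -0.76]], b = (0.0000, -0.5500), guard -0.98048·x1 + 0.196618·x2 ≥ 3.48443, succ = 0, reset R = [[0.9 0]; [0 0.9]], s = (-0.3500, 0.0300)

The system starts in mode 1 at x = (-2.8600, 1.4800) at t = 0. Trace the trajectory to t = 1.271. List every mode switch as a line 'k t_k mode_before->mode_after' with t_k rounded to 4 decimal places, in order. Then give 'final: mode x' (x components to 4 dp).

Mode 1: guard c·x = 3.4844 hit at Δt = 0.6880 (t = 0.6880), x⁻ = (-3.2526, 1.5021) → reset → x⁺ = (-3.2773, 1.3819), jump to mode 0
Mode 0: flow for 0.5830 to horizon, guard not reached → x = (-5.6258, -1.0760)

1 0.6880 1->0
final: 0 -5.6258 -1.0760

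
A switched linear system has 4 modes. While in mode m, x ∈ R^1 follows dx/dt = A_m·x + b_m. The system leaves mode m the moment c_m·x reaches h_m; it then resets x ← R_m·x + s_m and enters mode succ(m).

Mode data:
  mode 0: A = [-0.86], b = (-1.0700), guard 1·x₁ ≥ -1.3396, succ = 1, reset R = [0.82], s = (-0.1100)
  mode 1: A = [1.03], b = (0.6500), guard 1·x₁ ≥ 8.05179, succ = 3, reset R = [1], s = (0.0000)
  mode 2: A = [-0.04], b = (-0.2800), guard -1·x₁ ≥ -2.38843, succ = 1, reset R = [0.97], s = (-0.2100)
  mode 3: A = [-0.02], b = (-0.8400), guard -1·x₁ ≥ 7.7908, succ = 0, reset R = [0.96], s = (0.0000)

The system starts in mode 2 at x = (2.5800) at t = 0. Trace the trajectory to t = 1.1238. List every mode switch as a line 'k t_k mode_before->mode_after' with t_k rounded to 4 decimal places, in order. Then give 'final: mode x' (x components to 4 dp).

Mode 2: guard c·x = -2.3884 hit at Δt = 0.5050 (t = 0.5050), x⁻ = (2.3884) → reset → x⁺ = (2.1068), jump to mode 1
Mode 1: flow for 0.6188 to horizon, guard not reached → x = (4.5476)

1 0.5050 2->1
final: 1 4.5476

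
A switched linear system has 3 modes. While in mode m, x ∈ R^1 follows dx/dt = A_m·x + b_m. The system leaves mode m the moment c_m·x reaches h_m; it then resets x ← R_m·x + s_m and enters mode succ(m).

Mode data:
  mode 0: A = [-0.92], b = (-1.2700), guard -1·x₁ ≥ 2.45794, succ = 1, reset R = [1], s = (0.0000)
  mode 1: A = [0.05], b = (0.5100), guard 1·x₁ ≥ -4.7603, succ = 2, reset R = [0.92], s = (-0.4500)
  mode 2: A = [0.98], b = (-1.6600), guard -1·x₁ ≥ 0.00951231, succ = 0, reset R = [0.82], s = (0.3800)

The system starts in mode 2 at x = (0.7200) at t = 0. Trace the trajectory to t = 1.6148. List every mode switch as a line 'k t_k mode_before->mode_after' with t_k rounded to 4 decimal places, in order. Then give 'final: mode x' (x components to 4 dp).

1 0.5705 2->0
final: 0 -0.7099

Mode 2: guard c·x = 0.0095 hit at Δt = 0.5705 (t = 0.5705), x⁻ = (-0.0095) → reset → x⁺ = (0.3722), jump to mode 0
Mode 0: flow for 1.0443 to horizon, guard not reached → x = (-0.7099)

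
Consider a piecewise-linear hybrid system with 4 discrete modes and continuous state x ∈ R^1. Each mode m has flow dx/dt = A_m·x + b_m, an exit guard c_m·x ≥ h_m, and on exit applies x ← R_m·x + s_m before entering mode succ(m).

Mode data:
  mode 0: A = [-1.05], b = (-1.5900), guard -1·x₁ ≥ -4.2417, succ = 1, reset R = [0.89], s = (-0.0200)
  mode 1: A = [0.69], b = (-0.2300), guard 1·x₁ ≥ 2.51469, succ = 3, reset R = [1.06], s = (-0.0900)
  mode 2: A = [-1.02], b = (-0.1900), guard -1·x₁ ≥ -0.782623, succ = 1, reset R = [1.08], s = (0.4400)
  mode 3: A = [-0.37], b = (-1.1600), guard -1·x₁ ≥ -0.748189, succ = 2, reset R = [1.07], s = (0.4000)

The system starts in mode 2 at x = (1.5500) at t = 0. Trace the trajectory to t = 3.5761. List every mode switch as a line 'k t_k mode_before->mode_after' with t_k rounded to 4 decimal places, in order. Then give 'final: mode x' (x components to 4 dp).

1 0.5719 2->1
2 1.7737 1->3
3 2.8160 3->2
4 3.1676 2->1
final: 1 1.5952

Mode 2: guard c·x = -0.7826 hit at Δt = 0.5719 (t = 0.5719), x⁻ = (0.7826) → reset → x⁺ = (1.2852), jump to mode 1
Mode 1: guard c·x = 2.5147 hit at Δt = 1.2018 (t = 1.7737), x⁻ = (2.5147) → reset → x⁺ = (2.5756), jump to mode 3
Mode 3: guard c·x = -0.7482 hit at Δt = 1.0423 (t = 2.8160), x⁻ = (0.7482) → reset → x⁺ = (1.2006), jump to mode 2
Mode 2: guard c·x = -0.7826 hit at Δt = 0.3516 (t = 3.1676), x⁻ = (0.7826) → reset → x⁺ = (1.2852), jump to mode 1
Mode 1: flow for 0.4085 to horizon, guard not reached → x = (1.5952)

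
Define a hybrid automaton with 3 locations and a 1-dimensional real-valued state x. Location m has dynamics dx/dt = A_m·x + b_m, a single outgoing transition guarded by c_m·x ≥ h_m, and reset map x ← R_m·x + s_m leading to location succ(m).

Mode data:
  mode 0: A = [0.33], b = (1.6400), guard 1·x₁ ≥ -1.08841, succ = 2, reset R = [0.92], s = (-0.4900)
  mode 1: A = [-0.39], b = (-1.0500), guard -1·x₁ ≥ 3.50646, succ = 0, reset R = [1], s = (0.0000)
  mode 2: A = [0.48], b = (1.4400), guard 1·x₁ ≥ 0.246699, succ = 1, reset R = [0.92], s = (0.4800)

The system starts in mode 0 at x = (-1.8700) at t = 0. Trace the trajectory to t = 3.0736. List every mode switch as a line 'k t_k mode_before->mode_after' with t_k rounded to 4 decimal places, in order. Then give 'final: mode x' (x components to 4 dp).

1 0.6814 0->2
2 2.2781 2->1
final: 1 -0.1997

Mode 0: guard c·x = -1.0884 hit at Δt = 0.6814 (t = 0.6814), x⁻ = (-1.0884) → reset → x⁺ = (-1.4913), jump to mode 2
Mode 2: guard c·x = 0.2467 hit at Δt = 1.5967 (t = 2.2781), x⁻ = (0.2467) → reset → x⁺ = (0.7070), jump to mode 1
Mode 1: flow for 0.7955 to horizon, guard not reached → x = (-0.1997)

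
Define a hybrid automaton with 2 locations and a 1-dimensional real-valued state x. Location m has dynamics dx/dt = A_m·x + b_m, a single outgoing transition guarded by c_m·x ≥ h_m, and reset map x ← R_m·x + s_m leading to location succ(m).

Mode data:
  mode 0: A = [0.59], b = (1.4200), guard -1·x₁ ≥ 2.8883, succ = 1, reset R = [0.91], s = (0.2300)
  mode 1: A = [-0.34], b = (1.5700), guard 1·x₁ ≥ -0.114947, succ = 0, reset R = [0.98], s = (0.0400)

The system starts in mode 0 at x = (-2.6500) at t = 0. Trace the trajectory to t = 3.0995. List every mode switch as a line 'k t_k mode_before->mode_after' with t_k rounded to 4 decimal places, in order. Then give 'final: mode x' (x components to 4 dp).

Mode 0: guard c·x = 2.8883 hit at Δt = 1.1576 (t = 1.1576), x⁻ = (-2.8883) → reset → x⁺ = (-2.3984), jump to mode 1
Mode 1: guard c·x = -0.1149 hit at Δt = 1.1580 (t = 2.3156), x⁻ = (-0.1149) → reset → x⁺ = (-0.0726), jump to mode 0
Mode 0: flow for 0.7839 to horizon, guard not reached → x = (1.2999)

1 1.1576 0->1
2 2.3156 1->0
final: 0 1.2999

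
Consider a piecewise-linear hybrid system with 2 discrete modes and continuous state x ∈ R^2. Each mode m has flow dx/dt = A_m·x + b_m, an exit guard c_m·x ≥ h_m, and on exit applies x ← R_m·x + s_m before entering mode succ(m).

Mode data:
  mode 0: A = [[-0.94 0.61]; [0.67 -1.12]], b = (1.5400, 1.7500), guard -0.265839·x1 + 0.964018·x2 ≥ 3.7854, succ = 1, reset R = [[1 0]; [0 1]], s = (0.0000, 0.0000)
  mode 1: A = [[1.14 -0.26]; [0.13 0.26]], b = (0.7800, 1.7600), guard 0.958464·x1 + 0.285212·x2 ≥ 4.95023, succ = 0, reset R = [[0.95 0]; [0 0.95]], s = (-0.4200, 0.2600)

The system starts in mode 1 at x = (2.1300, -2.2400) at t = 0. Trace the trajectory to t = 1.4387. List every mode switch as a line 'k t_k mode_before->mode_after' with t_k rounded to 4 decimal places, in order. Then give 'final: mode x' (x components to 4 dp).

Mode 1: guard c·x = 4.9502 hit at Δt = 0.6278 (t = 0.6278), x⁻ = (5.4978, -1.1192) → reset → x⁺ = (4.8029, -0.8032), jump to mode 0
Mode 0: flow for 0.8109 to horizon, guard not reached → x = (3.4687, 1.9828)

1 0.6278 1->0
final: 0 3.4687 1.9828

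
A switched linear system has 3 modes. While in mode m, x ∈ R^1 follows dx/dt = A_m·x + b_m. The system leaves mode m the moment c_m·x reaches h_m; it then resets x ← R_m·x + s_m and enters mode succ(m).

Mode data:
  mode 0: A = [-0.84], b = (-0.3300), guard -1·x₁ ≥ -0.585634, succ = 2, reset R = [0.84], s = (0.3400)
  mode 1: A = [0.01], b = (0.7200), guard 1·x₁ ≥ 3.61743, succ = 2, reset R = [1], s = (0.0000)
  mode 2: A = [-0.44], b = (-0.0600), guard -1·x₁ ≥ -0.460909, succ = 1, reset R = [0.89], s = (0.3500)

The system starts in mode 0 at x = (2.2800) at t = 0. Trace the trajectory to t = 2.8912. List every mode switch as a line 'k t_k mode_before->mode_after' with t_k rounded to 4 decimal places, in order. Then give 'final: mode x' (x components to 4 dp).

Mode 0: guard c·x = -0.5856 hit at Δt = 1.1963 (t = 1.1963), x⁻ = (0.5856) → reset → x⁺ = (0.8319), jump to mode 2
Mode 2: guard c·x = -0.4609 hit at Δt = 1.0981 (t = 2.2944), x⁻ = (0.4609) → reset → x⁺ = (0.7602), jump to mode 1
Mode 1: flow for 0.5968 to horizon, guard not reached → x = (1.1957)

1 1.1963 0->2
2 2.2944 2->1
final: 1 1.1957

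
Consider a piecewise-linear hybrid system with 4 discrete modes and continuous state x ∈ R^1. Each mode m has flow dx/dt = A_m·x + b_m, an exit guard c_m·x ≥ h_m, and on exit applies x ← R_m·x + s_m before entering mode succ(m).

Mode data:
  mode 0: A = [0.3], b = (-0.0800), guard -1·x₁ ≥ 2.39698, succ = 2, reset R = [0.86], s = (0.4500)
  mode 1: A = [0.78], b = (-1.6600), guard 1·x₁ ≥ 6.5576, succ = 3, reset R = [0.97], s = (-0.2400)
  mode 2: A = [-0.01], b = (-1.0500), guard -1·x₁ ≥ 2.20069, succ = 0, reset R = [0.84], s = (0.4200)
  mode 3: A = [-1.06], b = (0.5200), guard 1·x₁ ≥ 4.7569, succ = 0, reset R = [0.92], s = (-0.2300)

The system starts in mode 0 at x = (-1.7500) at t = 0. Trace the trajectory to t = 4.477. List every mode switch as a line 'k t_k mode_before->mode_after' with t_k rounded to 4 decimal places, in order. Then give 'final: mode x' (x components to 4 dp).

1 0.9275 0->2
2 1.4991 2->0
3 3.0053 0->2
4 3.5769 2->0
final: 0 -1.9541

Mode 0: guard c·x = 2.3970 hit at Δt = 0.9275 (t = 0.9275), x⁻ = (-2.3970) → reset → x⁺ = (-1.6114), jump to mode 2
Mode 2: guard c·x = 2.2007 hit at Δt = 0.5716 (t = 1.4991), x⁻ = (-2.2007) → reset → x⁺ = (-1.4286), jump to mode 0
Mode 0: guard c·x = 2.3970 hit at Δt = 1.5062 (t = 3.0053), x⁻ = (-2.3970) → reset → x⁺ = (-1.6114), jump to mode 2
Mode 2: guard c·x = 2.2007 hit at Δt = 0.5716 (t = 3.5769), x⁻ = (-2.2007) → reset → x⁺ = (-1.4286), jump to mode 0
Mode 0: flow for 0.9001 to horizon, guard not reached → x = (-1.9541)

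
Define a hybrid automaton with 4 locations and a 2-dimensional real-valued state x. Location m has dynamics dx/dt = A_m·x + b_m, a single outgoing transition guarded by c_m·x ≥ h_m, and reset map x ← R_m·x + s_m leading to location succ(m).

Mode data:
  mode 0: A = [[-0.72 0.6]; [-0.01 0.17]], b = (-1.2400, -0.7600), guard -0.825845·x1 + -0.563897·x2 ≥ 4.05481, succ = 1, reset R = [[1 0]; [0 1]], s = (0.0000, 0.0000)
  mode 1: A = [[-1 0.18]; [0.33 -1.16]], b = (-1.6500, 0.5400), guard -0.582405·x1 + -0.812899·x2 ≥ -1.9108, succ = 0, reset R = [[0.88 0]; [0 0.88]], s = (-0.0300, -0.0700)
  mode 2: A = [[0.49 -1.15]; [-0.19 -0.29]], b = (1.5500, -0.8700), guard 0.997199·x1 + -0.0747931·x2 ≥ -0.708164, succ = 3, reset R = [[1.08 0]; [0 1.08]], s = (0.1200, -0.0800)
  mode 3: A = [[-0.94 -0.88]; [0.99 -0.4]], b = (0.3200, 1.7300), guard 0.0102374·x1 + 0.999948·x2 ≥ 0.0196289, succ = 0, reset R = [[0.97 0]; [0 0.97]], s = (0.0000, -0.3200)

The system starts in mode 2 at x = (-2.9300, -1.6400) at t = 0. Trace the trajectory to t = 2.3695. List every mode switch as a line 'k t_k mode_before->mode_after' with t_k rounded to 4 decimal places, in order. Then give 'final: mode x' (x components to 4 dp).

1 0.8521 2->3
2 1.7641 3->0
final: 0 -0.5883 -0.8205

Mode 2: guard c·x = -0.7082 hit at Δt = 0.8521 (t = 0.8521), x⁻ = (-0.8349, -1.6632) → reset → x⁺ = (-0.7817, -1.8763), jump to mode 3
Mode 3: guard c·x = 0.0196 hit at Δt = 0.9120 (t = 1.7641), x⁻ = (0.3029, 0.0165) → reset → x⁺ = (0.2938, -0.3040), jump to mode 0
Mode 0: flow for 0.6054 to horizon, guard not reached → x = (-0.5883, -0.8205)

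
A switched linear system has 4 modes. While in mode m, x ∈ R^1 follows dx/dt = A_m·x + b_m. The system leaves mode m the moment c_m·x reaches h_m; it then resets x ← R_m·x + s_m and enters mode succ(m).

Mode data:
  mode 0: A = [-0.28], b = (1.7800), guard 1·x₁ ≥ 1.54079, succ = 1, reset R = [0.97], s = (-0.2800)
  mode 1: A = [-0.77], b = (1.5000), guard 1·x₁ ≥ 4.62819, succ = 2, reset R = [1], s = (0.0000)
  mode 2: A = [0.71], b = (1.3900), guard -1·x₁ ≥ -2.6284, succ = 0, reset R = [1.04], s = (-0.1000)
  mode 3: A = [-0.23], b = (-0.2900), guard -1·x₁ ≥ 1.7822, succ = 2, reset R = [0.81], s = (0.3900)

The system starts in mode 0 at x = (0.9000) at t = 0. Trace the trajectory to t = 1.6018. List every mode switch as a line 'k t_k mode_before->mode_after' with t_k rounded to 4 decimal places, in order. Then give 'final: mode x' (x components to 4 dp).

Mode 0: guard c·x = 1.5408 hit at Δt = 0.4461 (t = 0.4461), x⁻ = (1.5408) → reset → x⁺ = (1.2146), jump to mode 1
Mode 1: flow for 1.1557 to horizon, guard not reached → x = (1.6468)

1 0.4461 0->1
final: 1 1.6468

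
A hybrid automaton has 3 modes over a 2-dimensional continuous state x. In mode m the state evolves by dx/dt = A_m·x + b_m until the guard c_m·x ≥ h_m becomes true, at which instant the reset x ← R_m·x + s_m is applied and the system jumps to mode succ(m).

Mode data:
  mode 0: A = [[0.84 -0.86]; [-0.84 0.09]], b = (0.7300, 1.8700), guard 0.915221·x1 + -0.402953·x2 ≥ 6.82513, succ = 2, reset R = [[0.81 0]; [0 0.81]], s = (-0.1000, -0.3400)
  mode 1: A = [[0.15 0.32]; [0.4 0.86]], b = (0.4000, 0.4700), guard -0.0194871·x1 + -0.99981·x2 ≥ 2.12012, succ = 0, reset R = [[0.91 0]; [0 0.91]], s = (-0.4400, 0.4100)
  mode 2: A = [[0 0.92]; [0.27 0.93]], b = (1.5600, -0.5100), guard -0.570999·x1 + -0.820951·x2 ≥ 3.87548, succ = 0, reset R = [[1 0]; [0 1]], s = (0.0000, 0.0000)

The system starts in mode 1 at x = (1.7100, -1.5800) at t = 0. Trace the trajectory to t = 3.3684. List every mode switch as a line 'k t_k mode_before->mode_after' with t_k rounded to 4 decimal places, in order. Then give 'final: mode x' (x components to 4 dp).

1 1.5617 1->0
2 2.5610 0->2
final: 2 3.7999 -4.3972

Mode 1: guard c·x = 2.1201 hit at Δt = 1.5617 (t = 1.5617), x⁻ = (1.8503, -2.1566) → reset → x⁺ = (1.2438, -1.5525), jump to mode 0
Mode 0: guard c·x = 6.8251 hit at Δt = 0.9993 (t = 2.5610), x⁻ = (6.2894, -2.6527) → reset → x⁺ = (4.9944, -2.4887), jump to mode 2
Mode 2: flow for 0.8074 to horizon, guard not reached → x = (3.7999, -4.3972)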